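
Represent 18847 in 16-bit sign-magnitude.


Sign bit: 0 (positive)
Magnitude: 18847 = 100100110011111
= 0100100110011111


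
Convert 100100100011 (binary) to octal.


Group into 3-bit groups: 100100100011
  100 = 4
  100 = 4
  100 = 4
  011 = 3
= 0o4443


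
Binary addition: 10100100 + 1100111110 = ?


Align and add column by column (LSB to MSB, carry propagating):
  00010100100
+ 01100111110
  -----------
  col 0: 0 + 0 + 0 (carry in) = 0 → bit 0, carry out 0
  col 1: 0 + 1 + 0 (carry in) = 1 → bit 1, carry out 0
  col 2: 1 + 1 + 0 (carry in) = 2 → bit 0, carry out 1
  col 3: 0 + 1 + 1 (carry in) = 2 → bit 0, carry out 1
  col 4: 0 + 1 + 1 (carry in) = 2 → bit 0, carry out 1
  col 5: 1 + 1 + 1 (carry in) = 3 → bit 1, carry out 1
  col 6: 0 + 0 + 1 (carry in) = 1 → bit 1, carry out 0
  col 7: 1 + 0 + 0 (carry in) = 1 → bit 1, carry out 0
  col 8: 0 + 1 + 0 (carry in) = 1 → bit 1, carry out 0
  col 9: 0 + 1 + 0 (carry in) = 1 → bit 1, carry out 0
  col 10: 0 + 0 + 0 (carry in) = 0 → bit 0, carry out 0
Reading bits MSB→LSB: 01111100010
Strip leading zeros: 1111100010
= 1111100010


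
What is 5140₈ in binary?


Each octal digit → 3 binary bits:
  5 = 101
  1 = 001
  4 = 100
  0 = 000
Concatenate: 101 001 100 000
= 101001100000


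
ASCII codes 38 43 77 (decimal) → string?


Codes (decimal): 38 43 77
Per-code ASCII lookup:
  38  (special character) → '&'
  43  (special character) → '+'
  77  (range 65-90: uppercase, 77 - 65 = 12) → 'M'
= '&+M'


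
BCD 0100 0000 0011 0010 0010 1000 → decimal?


Each 4-bit group → digit:
  0100 → 4
  0000 → 0
  0011 → 3
  0010 → 2
  0010 → 2
  1000 → 8
= 403228


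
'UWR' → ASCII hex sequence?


String: 'UWR'  (3 characters)
Per-character ASCII lookup:
  'U': uppercase starts at 65: 'U' = 65 + 20 = 85 → 0x55
  'W': uppercase starts at 65: 'W' = 65 + 22 = 87 → 0x57
  'R': uppercase starts at 65: 'R' = 65 + 17 = 82 → 0x52
= 0x55 0x57 0x52


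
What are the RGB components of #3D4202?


Hex: #3D4202
R = 3D₁₆ = 61
G = 42₁₆ = 66
B = 02₁₆ = 2
= RGB(61, 66, 2)


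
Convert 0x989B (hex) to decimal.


Positional values:
Position 0: B × 16^0 = 11 × 1 = 11
Position 1: 9 × 16^1 = 9 × 16 = 144
Position 2: 8 × 16^2 = 8 × 256 = 2048
Position 3: 9 × 16^3 = 9 × 4096 = 36864
Sum = 11 + 144 + 2048 + 36864
= 39067


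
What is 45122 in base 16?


Divide by 16 repeatedly:
45122 ÷ 16 = 2820 remainder 2 (2)
2820 ÷ 16 = 176 remainder 4 (4)
176 ÷ 16 = 11 remainder 0 (0)
11 ÷ 16 = 0 remainder 11 (B)
Reading remainders bottom-up:
= 0xB042


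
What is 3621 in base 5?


Divide by 5 repeatedly:
3621 ÷ 5 = 724 remainder 1
724 ÷ 5 = 144 remainder 4
144 ÷ 5 = 28 remainder 4
28 ÷ 5 = 5 remainder 3
5 ÷ 5 = 1 remainder 0
1 ÷ 5 = 0 remainder 1
Reading remainders bottom-up:
= 103441


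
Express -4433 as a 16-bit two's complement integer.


Original: 0001000101010001
Step 1 - Invert all bits: 1110111010101110
Step 2 - Add 1: 1110111010101110 + 1
= 1110111010101111 (represents -4433)


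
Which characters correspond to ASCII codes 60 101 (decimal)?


Codes (decimal): 60 101
Per-code ASCII lookup:
  60  (special character) → '<'
  101  (range 97-122: lowercase, 101 - 97 = 4) → 'e'
= '<e'


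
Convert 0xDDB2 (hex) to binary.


Each hex digit → 4 binary bits:
  D = 1101
  D = 1101
  B = 1011
  2 = 0010
Concatenate: 1101 1101 1011 0010
= 1101110110110010


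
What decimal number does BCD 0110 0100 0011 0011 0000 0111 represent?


Each 4-bit group → digit:
  0110 → 6
  0100 → 4
  0011 → 3
  0011 → 3
  0000 → 0
  0111 → 7
= 643307


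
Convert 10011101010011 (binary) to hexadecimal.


Group into 4-bit nibbles: 0010011101010011
  0010 = 2
  0111 = 7
  0101 = 5
  0011 = 3
= 0x2753


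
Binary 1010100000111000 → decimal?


Positional values:
Bit 3: 1 × 2^3 = 8
Bit 4: 1 × 2^4 = 16
Bit 5: 1 × 2^5 = 32
Bit 11: 1 × 2^11 = 2048
Bit 13: 1 × 2^13 = 8192
Bit 15: 1 × 2^15 = 32768
Sum = 8 + 16 + 32 + 2048 + 8192 + 32768
= 43064


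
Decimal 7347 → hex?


Divide by 16 repeatedly:
7347 ÷ 16 = 459 remainder 3 (3)
459 ÷ 16 = 28 remainder 11 (B)
28 ÷ 16 = 1 remainder 12 (C)
1 ÷ 16 = 0 remainder 1 (1)
Reading remainders bottom-up:
= 0x1CB3


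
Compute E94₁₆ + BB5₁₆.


Align and add column by column (LSB to MSB, each column mod 16 with carry):
  0E94
+ 0BB5
  ----
  col 0: 4(4) + 5(5) + 0 (carry in) = 9 → 9(9), carry out 0
  col 1: 9(9) + B(11) + 0 (carry in) = 20 → 4(4), carry out 1
  col 2: E(14) + B(11) + 1 (carry in) = 26 → A(10), carry out 1
  col 3: 0(0) + 0(0) + 1 (carry in) = 1 → 1(1), carry out 0
Reading digits MSB→LSB: 1A49
Strip leading zeros: 1A49
= 0x1A49


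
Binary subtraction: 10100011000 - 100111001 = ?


Align and subtract column by column (LSB to MSB, borrowing when needed):
  10100011000
- 00100111001
  -----------
  col 0: (0 - 0 borrow-in) - 1 → borrow from next column: (0+2) - 1 = 1, borrow out 1
  col 1: (0 - 1 borrow-in) - 0 → borrow from next column: (-1+2) - 0 = 1, borrow out 1
  col 2: (0 - 1 borrow-in) - 0 → borrow from next column: (-1+2) - 0 = 1, borrow out 1
  col 3: (1 - 1 borrow-in) - 1 → borrow from next column: (0+2) - 1 = 1, borrow out 1
  col 4: (1 - 1 borrow-in) - 1 → borrow from next column: (0+2) - 1 = 1, borrow out 1
  col 5: (0 - 1 borrow-in) - 1 → borrow from next column: (-1+2) - 1 = 0, borrow out 1
  col 6: (0 - 1 borrow-in) - 0 → borrow from next column: (-1+2) - 0 = 1, borrow out 1
  col 7: (0 - 1 borrow-in) - 0 → borrow from next column: (-1+2) - 0 = 1, borrow out 1
  col 8: (1 - 1 borrow-in) - 1 → borrow from next column: (0+2) - 1 = 1, borrow out 1
  col 9: (0 - 1 borrow-in) - 0 → borrow from next column: (-1+2) - 0 = 1, borrow out 1
  col 10: (1 - 1 borrow-in) - 0 → 0 - 0 = 0, borrow out 0
Reading bits MSB→LSB: 01111011111
Strip leading zeros: 1111011111
= 1111011111


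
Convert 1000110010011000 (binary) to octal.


Group into 3-bit groups: 001000110010011000
  001 = 1
  000 = 0
  110 = 6
  010 = 2
  011 = 3
  000 = 0
= 0o106230


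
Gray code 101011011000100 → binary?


Gray code: 101011011000100
MSB stays the same: 1
Each subsequent bit = prev_binary XOR current_gray:
  B[1] = 1 XOR 0 = 1
  B[2] = 1 XOR 1 = 0
  B[3] = 0 XOR 0 = 0
  B[4] = 0 XOR 1 = 1
  B[5] = 1 XOR 1 = 0
  B[6] = 0 XOR 0 = 0
  B[7] = 0 XOR 1 = 1
  B[8] = 1 XOR 1 = 0
  B[9] = 0 XOR 0 = 0
  B[10] = 0 XOR 0 = 0
  B[11] = 0 XOR 0 = 0
  B[12] = 0 XOR 1 = 1
  B[13] = 1 XOR 0 = 1
  B[14] = 1 XOR 0 = 1
= 110010010000111 (25735 decimal)


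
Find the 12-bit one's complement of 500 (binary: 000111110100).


Original: 000111110100
Invert all bits:
  bit 0: 0 → 1
  bit 1: 0 → 1
  bit 2: 0 → 1
  bit 3: 1 → 0
  bit 4: 1 → 0
  bit 5: 1 → 0
  bit 6: 1 → 0
  bit 7: 1 → 0
  bit 8: 0 → 1
  bit 9: 1 → 0
  bit 10: 0 → 1
  bit 11: 0 → 1
= 111000001011


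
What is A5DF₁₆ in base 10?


Positional values:
Position 0: F × 16^0 = 15 × 1 = 15
Position 1: D × 16^1 = 13 × 16 = 208
Position 2: 5 × 16^2 = 5 × 256 = 1280
Position 3: A × 16^3 = 10 × 4096 = 40960
Sum = 15 + 208 + 1280 + 40960
= 42463


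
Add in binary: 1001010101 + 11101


Align and add column by column (LSB to MSB, carry propagating):
  01001010101
+ 00000011101
  -----------
  col 0: 1 + 1 + 0 (carry in) = 2 → bit 0, carry out 1
  col 1: 0 + 0 + 1 (carry in) = 1 → bit 1, carry out 0
  col 2: 1 + 1 + 0 (carry in) = 2 → bit 0, carry out 1
  col 3: 0 + 1 + 1 (carry in) = 2 → bit 0, carry out 1
  col 4: 1 + 1 + 1 (carry in) = 3 → bit 1, carry out 1
  col 5: 0 + 0 + 1 (carry in) = 1 → bit 1, carry out 0
  col 6: 1 + 0 + 0 (carry in) = 1 → bit 1, carry out 0
  col 7: 0 + 0 + 0 (carry in) = 0 → bit 0, carry out 0
  col 8: 0 + 0 + 0 (carry in) = 0 → bit 0, carry out 0
  col 9: 1 + 0 + 0 (carry in) = 1 → bit 1, carry out 0
  col 10: 0 + 0 + 0 (carry in) = 0 → bit 0, carry out 0
Reading bits MSB→LSB: 01001110010
Strip leading zeros: 1001110010
= 1001110010


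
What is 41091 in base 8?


Divide by 8 repeatedly:
41091 ÷ 8 = 5136 remainder 3
5136 ÷ 8 = 642 remainder 0
642 ÷ 8 = 80 remainder 2
80 ÷ 8 = 10 remainder 0
10 ÷ 8 = 1 remainder 2
1 ÷ 8 = 0 remainder 1
Reading remainders bottom-up:
= 0o120203


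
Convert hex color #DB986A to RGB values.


Hex: #DB986A
R = DB₁₆ = 219
G = 98₁₆ = 152
B = 6A₁₆ = 106
= RGB(219, 152, 106)


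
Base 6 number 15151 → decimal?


Positional values (base 6):
  1 × 6^0 = 1 × 1 = 1
  5 × 6^1 = 5 × 6 = 30
  1 × 6^2 = 1 × 36 = 36
  5 × 6^3 = 5 × 216 = 1080
  1 × 6^4 = 1 × 1296 = 1296
Sum = 1 + 30 + 36 + 1080 + 1296
= 2443


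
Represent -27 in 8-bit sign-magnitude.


Sign bit: 1 (negative)
Magnitude: 27 = 0011011
= 10011011


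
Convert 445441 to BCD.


Each digit → 4-bit binary:
  4 → 0100
  4 → 0100
  5 → 0101
  4 → 0100
  4 → 0100
  1 → 0001
= 0100 0100 0101 0100 0100 0001


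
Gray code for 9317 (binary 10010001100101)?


Binary: 10010001100101
Gray code: G = B XOR (B >> 1)
B >> 1 = 01001000110010
10010001100101 XOR 01001000110010:
  1 XOR 0 = 1
  0 XOR 1 = 1
  0 XOR 0 = 0
  1 XOR 0 = 1
  0 XOR 1 = 1
  0 XOR 0 = 0
  0 XOR 0 = 0
  1 XOR 0 = 1
  1 XOR 1 = 0
  0 XOR 1 = 1
  0 XOR 0 = 0
  1 XOR 0 = 1
  0 XOR 1 = 1
  1 XOR 0 = 1
= 11011001010111


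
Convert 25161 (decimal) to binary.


Divide by 2 repeatedly:
25161 ÷ 2 = 12580 remainder 1
12580 ÷ 2 = 6290 remainder 0
6290 ÷ 2 = 3145 remainder 0
3145 ÷ 2 = 1572 remainder 1
1572 ÷ 2 = 786 remainder 0
786 ÷ 2 = 393 remainder 0
393 ÷ 2 = 196 remainder 1
196 ÷ 2 = 98 remainder 0
98 ÷ 2 = 49 remainder 0
49 ÷ 2 = 24 remainder 1
24 ÷ 2 = 12 remainder 0
12 ÷ 2 = 6 remainder 0
6 ÷ 2 = 3 remainder 0
3 ÷ 2 = 1 remainder 1
1 ÷ 2 = 0 remainder 1
Reading remainders bottom-up:
= 110001001001001


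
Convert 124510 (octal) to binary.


Each octal digit → 3 binary bits:
  1 = 001
  2 = 010
  4 = 100
  5 = 101
  1 = 001
  0 = 000
Concatenate: 001 010 100 101 001 000
= 001010100101001000


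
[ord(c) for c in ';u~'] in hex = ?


String: ';u~'  (3 characters)
Per-character ASCII lookup:
  ';': special character: ';' = 59 → 0x3B
  'u': lowercase starts at 97: 'u' = 97 + 20 = 117 → 0x75
  '~': special character: '~' = 126 → 0x7E
= 0x3B 0x75 0x7E


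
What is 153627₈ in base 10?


Positional values:
Position 0: 7 × 8^0 = 7
Position 1: 2 × 8^1 = 16
Position 2: 6 × 8^2 = 384
Position 3: 3 × 8^3 = 1536
Position 4: 5 × 8^4 = 20480
Position 5: 1 × 8^5 = 32768
Sum = 7 + 16 + 384 + 1536 + 20480 + 32768
= 55191


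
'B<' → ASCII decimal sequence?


String: 'B<'  (2 characters)
Per-character ASCII lookup:
  'B': uppercase starts at 65: 'B' = 65 + 1 = 66
  '<': special character: '<' = 60
= 66 60


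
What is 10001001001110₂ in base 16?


Group into 4-bit nibbles: 0010001001001110
  0010 = 2
  0010 = 2
  0100 = 4
  1110 = E
= 0x224E


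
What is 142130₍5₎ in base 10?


Positional values (base 5):
  0 × 5^0 = 0 × 1 = 0
  3 × 5^1 = 3 × 5 = 15
  1 × 5^2 = 1 × 25 = 25
  2 × 5^3 = 2 × 125 = 250
  4 × 5^4 = 4 × 625 = 2500
  1 × 5^5 = 1 × 3125 = 3125
Sum = 0 + 15 + 25 + 250 + 2500 + 3125
= 5915


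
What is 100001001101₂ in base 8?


Group into 3-bit groups: 100001001101
  100 = 4
  001 = 1
  001 = 1
  101 = 5
= 0o4115


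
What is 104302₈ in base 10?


Positional values:
Position 0: 2 × 8^0 = 2
Position 1: 0 × 8^1 = 0
Position 2: 3 × 8^2 = 192
Position 3: 4 × 8^3 = 2048
Position 4: 0 × 8^4 = 0
Position 5: 1 × 8^5 = 32768
Sum = 2 + 0 + 192 + 2048 + 0 + 32768
= 35010


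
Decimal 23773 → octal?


Divide by 8 repeatedly:
23773 ÷ 8 = 2971 remainder 5
2971 ÷ 8 = 371 remainder 3
371 ÷ 8 = 46 remainder 3
46 ÷ 8 = 5 remainder 6
5 ÷ 8 = 0 remainder 5
Reading remainders bottom-up:
= 0o56335


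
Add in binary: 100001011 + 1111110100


Align and add column by column (LSB to MSB, carry propagating):
  00100001011
+ 01111110100
  -----------
  col 0: 1 + 0 + 0 (carry in) = 1 → bit 1, carry out 0
  col 1: 1 + 0 + 0 (carry in) = 1 → bit 1, carry out 0
  col 2: 0 + 1 + 0 (carry in) = 1 → bit 1, carry out 0
  col 3: 1 + 0 + 0 (carry in) = 1 → bit 1, carry out 0
  col 4: 0 + 1 + 0 (carry in) = 1 → bit 1, carry out 0
  col 5: 0 + 1 + 0 (carry in) = 1 → bit 1, carry out 0
  col 6: 0 + 1 + 0 (carry in) = 1 → bit 1, carry out 0
  col 7: 0 + 1 + 0 (carry in) = 1 → bit 1, carry out 0
  col 8: 1 + 1 + 0 (carry in) = 2 → bit 0, carry out 1
  col 9: 0 + 1 + 1 (carry in) = 2 → bit 0, carry out 1
  col 10: 0 + 0 + 1 (carry in) = 1 → bit 1, carry out 0
Reading bits MSB→LSB: 10011111111
Strip leading zeros: 10011111111
= 10011111111


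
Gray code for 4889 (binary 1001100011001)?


Binary: 1001100011001
Gray code: G = B XOR (B >> 1)
B >> 1 = 0100110001100
1001100011001 XOR 0100110001100:
  1 XOR 0 = 1
  0 XOR 1 = 1
  0 XOR 0 = 0
  1 XOR 0 = 1
  1 XOR 1 = 0
  0 XOR 1 = 1
  0 XOR 0 = 0
  0 XOR 0 = 0
  1 XOR 0 = 1
  1 XOR 1 = 0
  0 XOR 1 = 1
  0 XOR 0 = 0
  1 XOR 0 = 1
= 1101010010101


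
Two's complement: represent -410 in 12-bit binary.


Original: 000110011010
Step 1 - Invert all bits: 111001100101
Step 2 - Add 1: 111001100101 + 1
= 111001100110 (represents -410)


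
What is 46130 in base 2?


Divide by 2 repeatedly:
46130 ÷ 2 = 23065 remainder 0
23065 ÷ 2 = 11532 remainder 1
11532 ÷ 2 = 5766 remainder 0
5766 ÷ 2 = 2883 remainder 0
2883 ÷ 2 = 1441 remainder 1
1441 ÷ 2 = 720 remainder 1
720 ÷ 2 = 360 remainder 0
360 ÷ 2 = 180 remainder 0
180 ÷ 2 = 90 remainder 0
90 ÷ 2 = 45 remainder 0
45 ÷ 2 = 22 remainder 1
22 ÷ 2 = 11 remainder 0
11 ÷ 2 = 5 remainder 1
5 ÷ 2 = 2 remainder 1
2 ÷ 2 = 1 remainder 0
1 ÷ 2 = 0 remainder 1
Reading remainders bottom-up:
= 1011010000110010


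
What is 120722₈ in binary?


Each octal digit → 3 binary bits:
  1 = 001
  2 = 010
  0 = 000
  7 = 111
  2 = 010
  2 = 010
Concatenate: 001 010 000 111 010 010
= 001010000111010010


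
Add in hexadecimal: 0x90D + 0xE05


Align and add column by column (LSB to MSB, each column mod 16 with carry):
  090D
+ 0E05
  ----
  col 0: D(13) + 5(5) + 0 (carry in) = 18 → 2(2), carry out 1
  col 1: 0(0) + 0(0) + 1 (carry in) = 1 → 1(1), carry out 0
  col 2: 9(9) + E(14) + 0 (carry in) = 23 → 7(7), carry out 1
  col 3: 0(0) + 0(0) + 1 (carry in) = 1 → 1(1), carry out 0
Reading digits MSB→LSB: 1712
Strip leading zeros: 1712
= 0x1712


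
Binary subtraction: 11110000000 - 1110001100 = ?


Align and subtract column by column (LSB to MSB, borrowing when needed):
  11110000000
- 01110001100
  -----------
  col 0: (0 - 0 borrow-in) - 0 → 0 - 0 = 0, borrow out 0
  col 1: (0 - 0 borrow-in) - 0 → 0 - 0 = 0, borrow out 0
  col 2: (0 - 0 borrow-in) - 1 → borrow from next column: (0+2) - 1 = 1, borrow out 1
  col 3: (0 - 1 borrow-in) - 1 → borrow from next column: (-1+2) - 1 = 0, borrow out 1
  col 4: (0 - 1 borrow-in) - 0 → borrow from next column: (-1+2) - 0 = 1, borrow out 1
  col 5: (0 - 1 borrow-in) - 0 → borrow from next column: (-1+2) - 0 = 1, borrow out 1
  col 6: (0 - 1 borrow-in) - 0 → borrow from next column: (-1+2) - 0 = 1, borrow out 1
  col 7: (1 - 1 borrow-in) - 1 → borrow from next column: (0+2) - 1 = 1, borrow out 1
  col 8: (1 - 1 borrow-in) - 1 → borrow from next column: (0+2) - 1 = 1, borrow out 1
  col 9: (1 - 1 borrow-in) - 1 → borrow from next column: (0+2) - 1 = 1, borrow out 1
  col 10: (1 - 1 borrow-in) - 0 → 0 - 0 = 0, borrow out 0
Reading bits MSB→LSB: 01111110100
Strip leading zeros: 1111110100
= 1111110100


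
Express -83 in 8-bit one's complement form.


Original: 01010011
Invert all bits:
  bit 0: 0 → 1
  bit 1: 1 → 0
  bit 2: 0 → 1
  bit 3: 1 → 0
  bit 4: 0 → 1
  bit 5: 0 → 1
  bit 6: 1 → 0
  bit 7: 1 → 0
= 10101100


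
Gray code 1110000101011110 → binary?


Gray code: 1110000101011110
MSB stays the same: 1
Each subsequent bit = prev_binary XOR current_gray:
  B[1] = 1 XOR 1 = 0
  B[2] = 0 XOR 1 = 1
  B[3] = 1 XOR 0 = 1
  B[4] = 1 XOR 0 = 1
  B[5] = 1 XOR 0 = 1
  B[6] = 1 XOR 0 = 1
  B[7] = 1 XOR 1 = 0
  B[8] = 0 XOR 0 = 0
  B[9] = 0 XOR 1 = 1
  B[10] = 1 XOR 0 = 1
  B[11] = 1 XOR 1 = 0
  B[12] = 0 XOR 1 = 1
  B[13] = 1 XOR 1 = 0
  B[14] = 0 XOR 1 = 1
  B[15] = 1 XOR 0 = 1
= 1011111001101011 (48747 decimal)


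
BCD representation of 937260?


Each digit → 4-bit binary:
  9 → 1001
  3 → 0011
  7 → 0111
  2 → 0010
  6 → 0110
  0 → 0000
= 1001 0011 0111 0010 0110 0000


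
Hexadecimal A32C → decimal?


Positional values:
Position 0: C × 16^0 = 12 × 1 = 12
Position 1: 2 × 16^1 = 2 × 16 = 32
Position 2: 3 × 16^2 = 3 × 256 = 768
Position 3: A × 16^3 = 10 × 4096 = 40960
Sum = 12 + 32 + 768 + 40960
= 41772


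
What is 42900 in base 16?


Divide by 16 repeatedly:
42900 ÷ 16 = 2681 remainder 4 (4)
2681 ÷ 16 = 167 remainder 9 (9)
167 ÷ 16 = 10 remainder 7 (7)
10 ÷ 16 = 0 remainder 10 (A)
Reading remainders bottom-up:
= 0xA794


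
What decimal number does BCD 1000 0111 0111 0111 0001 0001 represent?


Each 4-bit group → digit:
  1000 → 8
  0111 → 7
  0111 → 7
  0111 → 7
  0001 → 1
  0001 → 1
= 877711


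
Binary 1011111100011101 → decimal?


Positional values:
Bit 0: 1 × 2^0 = 1
Bit 2: 1 × 2^2 = 4
Bit 3: 1 × 2^3 = 8
Bit 4: 1 × 2^4 = 16
Bit 8: 1 × 2^8 = 256
Bit 9: 1 × 2^9 = 512
Bit 10: 1 × 2^10 = 1024
Bit 11: 1 × 2^11 = 2048
Bit 12: 1 × 2^12 = 4096
Bit 13: 1 × 2^13 = 8192
Bit 15: 1 × 2^15 = 32768
Sum = 1 + 4 + 8 + 16 + 256 + 512 + 1024 + 2048 + 4096 + 8192 + 32768
= 48925


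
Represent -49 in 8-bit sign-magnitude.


Sign bit: 1 (negative)
Magnitude: 49 = 0110001
= 10110001


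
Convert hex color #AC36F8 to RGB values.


Hex: #AC36F8
R = AC₁₆ = 172
G = 36₁₆ = 54
B = F8₁₆ = 248
= RGB(172, 54, 248)


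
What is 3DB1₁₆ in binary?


Each hex digit → 4 binary bits:
  3 = 0011
  D = 1101
  B = 1011
  1 = 0001
Concatenate: 0011 1101 1011 0001
= 0011110110110001


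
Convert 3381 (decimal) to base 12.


Divide by 12 repeatedly:
3381 ÷ 12 = 281 remainder 9
281 ÷ 12 = 23 remainder 5
23 ÷ 12 = 1 remainder 11
1 ÷ 12 = 0 remainder 1
Reading remainders bottom-up:
= 1B59


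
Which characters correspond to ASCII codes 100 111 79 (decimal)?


Codes (decimal): 100 111 79
Per-code ASCII lookup:
  100  (range 97-122: lowercase, 100 - 97 = 3) → 'd'
  111  (range 97-122: lowercase, 111 - 97 = 14) → 'o'
  79  (range 65-90: uppercase, 79 - 65 = 14) → 'O'
= 'doO'


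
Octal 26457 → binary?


Each octal digit → 3 binary bits:
  2 = 010
  6 = 110
  4 = 100
  5 = 101
  7 = 111
Concatenate: 010 110 100 101 111
= 010110100101111


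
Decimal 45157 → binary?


Divide by 2 repeatedly:
45157 ÷ 2 = 22578 remainder 1
22578 ÷ 2 = 11289 remainder 0
11289 ÷ 2 = 5644 remainder 1
5644 ÷ 2 = 2822 remainder 0
2822 ÷ 2 = 1411 remainder 0
1411 ÷ 2 = 705 remainder 1
705 ÷ 2 = 352 remainder 1
352 ÷ 2 = 176 remainder 0
176 ÷ 2 = 88 remainder 0
88 ÷ 2 = 44 remainder 0
44 ÷ 2 = 22 remainder 0
22 ÷ 2 = 11 remainder 0
11 ÷ 2 = 5 remainder 1
5 ÷ 2 = 2 remainder 1
2 ÷ 2 = 1 remainder 0
1 ÷ 2 = 0 remainder 1
Reading remainders bottom-up:
= 1011000001100101


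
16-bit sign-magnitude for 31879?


Sign bit: 0 (positive)
Magnitude: 31879 = 111110010000111
= 0111110010000111


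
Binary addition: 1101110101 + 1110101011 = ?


Align and add column by column (LSB to MSB, carry propagating):
  01101110101
+ 01110101011
  -----------
  col 0: 1 + 1 + 0 (carry in) = 2 → bit 0, carry out 1
  col 1: 0 + 1 + 1 (carry in) = 2 → bit 0, carry out 1
  col 2: 1 + 0 + 1 (carry in) = 2 → bit 0, carry out 1
  col 3: 0 + 1 + 1 (carry in) = 2 → bit 0, carry out 1
  col 4: 1 + 0 + 1 (carry in) = 2 → bit 0, carry out 1
  col 5: 1 + 1 + 1 (carry in) = 3 → bit 1, carry out 1
  col 6: 1 + 0 + 1 (carry in) = 2 → bit 0, carry out 1
  col 7: 0 + 1 + 1 (carry in) = 2 → bit 0, carry out 1
  col 8: 1 + 1 + 1 (carry in) = 3 → bit 1, carry out 1
  col 9: 1 + 1 + 1 (carry in) = 3 → bit 1, carry out 1
  col 10: 0 + 0 + 1 (carry in) = 1 → bit 1, carry out 0
Reading bits MSB→LSB: 11100100000
Strip leading zeros: 11100100000
= 11100100000


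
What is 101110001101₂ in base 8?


Group into 3-bit groups: 101110001101
  101 = 5
  110 = 6
  001 = 1
  101 = 5
= 0o5615


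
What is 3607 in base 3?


Divide by 3 repeatedly:
3607 ÷ 3 = 1202 remainder 1
1202 ÷ 3 = 400 remainder 2
400 ÷ 3 = 133 remainder 1
133 ÷ 3 = 44 remainder 1
44 ÷ 3 = 14 remainder 2
14 ÷ 3 = 4 remainder 2
4 ÷ 3 = 1 remainder 1
1 ÷ 3 = 0 remainder 1
Reading remainders bottom-up:
= 11221121


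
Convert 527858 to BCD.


Each digit → 4-bit binary:
  5 → 0101
  2 → 0010
  7 → 0111
  8 → 1000
  5 → 0101
  8 → 1000
= 0101 0010 0111 1000 0101 1000


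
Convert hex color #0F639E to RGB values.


Hex: #0F639E
R = 0F₁₆ = 15
G = 63₁₆ = 99
B = 9E₁₆ = 158
= RGB(15, 99, 158)


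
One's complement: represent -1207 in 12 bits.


Original: 010010110111
Invert all bits:
  bit 0: 0 → 1
  bit 1: 1 → 0
  bit 2: 0 → 1
  bit 3: 0 → 1
  bit 4: 1 → 0
  bit 5: 0 → 1
  bit 6: 1 → 0
  bit 7: 1 → 0
  bit 8: 0 → 1
  bit 9: 1 → 0
  bit 10: 1 → 0
  bit 11: 1 → 0
= 101101001000


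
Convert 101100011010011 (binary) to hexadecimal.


Group into 4-bit nibbles: 0101100011010011
  0101 = 5
  1000 = 8
  1101 = D
  0011 = 3
= 0x58D3


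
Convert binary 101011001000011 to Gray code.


Binary: 101011001000011
Gray code: G = B XOR (B >> 1)
B >> 1 = 010101100100001
101011001000011 XOR 010101100100001:
  1 XOR 0 = 1
  0 XOR 1 = 1
  1 XOR 0 = 1
  0 XOR 1 = 1
  1 XOR 0 = 1
  1 XOR 1 = 0
  0 XOR 1 = 1
  0 XOR 0 = 0
  1 XOR 0 = 1
  0 XOR 1 = 1
  0 XOR 0 = 0
  0 XOR 0 = 0
  0 XOR 0 = 0
  1 XOR 0 = 1
  1 XOR 1 = 0
= 111110101100010


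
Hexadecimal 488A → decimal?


Positional values:
Position 0: A × 16^0 = 10 × 1 = 10
Position 1: 8 × 16^1 = 8 × 16 = 128
Position 2: 8 × 16^2 = 8 × 256 = 2048
Position 3: 4 × 16^3 = 4 × 4096 = 16384
Sum = 10 + 128 + 2048 + 16384
= 18570


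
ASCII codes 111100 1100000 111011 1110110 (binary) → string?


Codes (binary): 111100 1100000 111011 1110110
Per-code ASCII lookup:
  111100 = 60  (special character) → '<'
  1100000 = 96  (special character) → '`'
  111011 = 59  (special character) → ';'
  1110110 = 118  (range 97-122: lowercase, 118 - 97 = 21) → 'v'
= '<`;v'


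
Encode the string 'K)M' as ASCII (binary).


String: 'K)M'  (3 characters)
Per-character ASCII lookup:
  'K': uppercase starts at 65: 'K' = 65 + 10 = 75 → 1001011
  ')': special character: ')' = 41 → 101001
  'M': uppercase starts at 65: 'M' = 65 + 12 = 77 → 1001101
= 1001011 101001 1001101


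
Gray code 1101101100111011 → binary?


Gray code: 1101101100111011
MSB stays the same: 1
Each subsequent bit = prev_binary XOR current_gray:
  B[1] = 1 XOR 1 = 0
  B[2] = 0 XOR 0 = 0
  B[3] = 0 XOR 1 = 1
  B[4] = 1 XOR 1 = 0
  B[5] = 0 XOR 0 = 0
  B[6] = 0 XOR 1 = 1
  B[7] = 1 XOR 1 = 0
  B[8] = 0 XOR 0 = 0
  B[9] = 0 XOR 0 = 0
  B[10] = 0 XOR 1 = 1
  B[11] = 1 XOR 1 = 0
  B[12] = 0 XOR 1 = 1
  B[13] = 1 XOR 0 = 1
  B[14] = 1 XOR 1 = 0
  B[15] = 0 XOR 1 = 1
= 1001001000101101 (37421 decimal)


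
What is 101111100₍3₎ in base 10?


Positional values (base 3):
  0 × 3^0 = 0 × 1 = 0
  0 × 3^1 = 0 × 3 = 0
  1 × 3^2 = 1 × 9 = 9
  1 × 3^3 = 1 × 27 = 27
  1 × 3^4 = 1 × 81 = 81
  1 × 3^5 = 1 × 243 = 243
  1 × 3^6 = 1 × 729 = 729
  0 × 3^7 = 0 × 2187 = 0
  1 × 3^8 = 1 × 6561 = 6561
Sum = 0 + 0 + 9 + 27 + 81 + 243 + 729 + 0 + 6561
= 7650


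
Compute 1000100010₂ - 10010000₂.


Align and subtract column by column (LSB to MSB, borrowing when needed):
  1000100010
- 0010010000
  ----------
  col 0: (0 - 0 borrow-in) - 0 → 0 - 0 = 0, borrow out 0
  col 1: (1 - 0 borrow-in) - 0 → 1 - 0 = 1, borrow out 0
  col 2: (0 - 0 borrow-in) - 0 → 0 - 0 = 0, borrow out 0
  col 3: (0 - 0 borrow-in) - 0 → 0 - 0 = 0, borrow out 0
  col 4: (0 - 0 borrow-in) - 1 → borrow from next column: (0+2) - 1 = 1, borrow out 1
  col 5: (1 - 1 borrow-in) - 0 → 0 - 0 = 0, borrow out 0
  col 6: (0 - 0 borrow-in) - 0 → 0 - 0 = 0, borrow out 0
  col 7: (0 - 0 borrow-in) - 1 → borrow from next column: (0+2) - 1 = 1, borrow out 1
  col 8: (0 - 1 borrow-in) - 0 → borrow from next column: (-1+2) - 0 = 1, borrow out 1
  col 9: (1 - 1 borrow-in) - 0 → 0 - 0 = 0, borrow out 0
Reading bits MSB→LSB: 0110010010
Strip leading zeros: 110010010
= 110010010


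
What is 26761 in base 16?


Divide by 16 repeatedly:
26761 ÷ 16 = 1672 remainder 9 (9)
1672 ÷ 16 = 104 remainder 8 (8)
104 ÷ 16 = 6 remainder 8 (8)
6 ÷ 16 = 0 remainder 6 (6)
Reading remainders bottom-up:
= 0x6889


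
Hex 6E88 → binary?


Each hex digit → 4 binary bits:
  6 = 0110
  E = 1110
  8 = 1000
  8 = 1000
Concatenate: 0110 1110 1000 1000
= 0110111010001000


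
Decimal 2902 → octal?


Divide by 8 repeatedly:
2902 ÷ 8 = 362 remainder 6
362 ÷ 8 = 45 remainder 2
45 ÷ 8 = 5 remainder 5
5 ÷ 8 = 0 remainder 5
Reading remainders bottom-up:
= 0o5526


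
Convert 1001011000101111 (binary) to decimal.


Positional values:
Bit 0: 1 × 2^0 = 1
Bit 1: 1 × 2^1 = 2
Bit 2: 1 × 2^2 = 4
Bit 3: 1 × 2^3 = 8
Bit 5: 1 × 2^5 = 32
Bit 9: 1 × 2^9 = 512
Bit 10: 1 × 2^10 = 1024
Bit 12: 1 × 2^12 = 4096
Bit 15: 1 × 2^15 = 32768
Sum = 1 + 2 + 4 + 8 + 32 + 512 + 1024 + 4096 + 32768
= 38447


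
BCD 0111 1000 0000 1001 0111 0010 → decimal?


Each 4-bit group → digit:
  0111 → 7
  1000 → 8
  0000 → 0
  1001 → 9
  0111 → 7
  0010 → 2
= 780972


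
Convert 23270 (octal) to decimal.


Positional values:
Position 0: 0 × 8^0 = 0
Position 1: 7 × 8^1 = 56
Position 2: 2 × 8^2 = 128
Position 3: 3 × 8^3 = 1536
Position 4: 2 × 8^4 = 8192
Sum = 0 + 56 + 128 + 1536 + 8192
= 9912


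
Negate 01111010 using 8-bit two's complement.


Original: 01111010
Step 1 - Invert all bits: 10000101
Step 2 - Add 1: 10000101 + 1
= 10000110 (represents -122)


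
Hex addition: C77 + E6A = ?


Align and add column by column (LSB to MSB, each column mod 16 with carry):
  0C77
+ 0E6A
  ----
  col 0: 7(7) + A(10) + 0 (carry in) = 17 → 1(1), carry out 1
  col 1: 7(7) + 6(6) + 1 (carry in) = 14 → E(14), carry out 0
  col 2: C(12) + E(14) + 0 (carry in) = 26 → A(10), carry out 1
  col 3: 0(0) + 0(0) + 1 (carry in) = 1 → 1(1), carry out 0
Reading digits MSB→LSB: 1AE1
Strip leading zeros: 1AE1
= 0x1AE1


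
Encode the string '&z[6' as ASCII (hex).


String: '&z[6'  (4 characters)
Per-character ASCII lookup:
  '&': special character: '&' = 38 → 0x26
  'z': lowercase starts at 97: 'z' = 97 + 25 = 122 → 0x7A
  '[': special character: '[' = 91 → 0x5B
  '6': digits start at 48: '6' = 48 + 6 = 54 → 0x36
= 0x26 0x7A 0x5B 0x36


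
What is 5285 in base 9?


Divide by 9 repeatedly:
5285 ÷ 9 = 587 remainder 2
587 ÷ 9 = 65 remainder 2
65 ÷ 9 = 7 remainder 2
7 ÷ 9 = 0 remainder 7
Reading remainders bottom-up:
= 7222


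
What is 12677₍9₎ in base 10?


Positional values (base 9):
  7 × 9^0 = 7 × 1 = 7
  7 × 9^1 = 7 × 9 = 63
  6 × 9^2 = 6 × 81 = 486
  2 × 9^3 = 2 × 729 = 1458
  1 × 9^4 = 1 × 6561 = 6561
Sum = 7 + 63 + 486 + 1458 + 6561
= 8575


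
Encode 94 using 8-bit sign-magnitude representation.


Sign bit: 0 (positive)
Magnitude: 94 = 1011110
= 01011110


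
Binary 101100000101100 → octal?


Group into 3-bit groups: 101100000101100
  101 = 5
  100 = 4
  000 = 0
  101 = 5
  100 = 4
= 0o54054


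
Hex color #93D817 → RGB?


Hex: #93D817
R = 93₁₆ = 147
G = D8₁₆ = 216
B = 17₁₆ = 23
= RGB(147, 216, 23)


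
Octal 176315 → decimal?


Positional values:
Position 0: 5 × 8^0 = 5
Position 1: 1 × 8^1 = 8
Position 2: 3 × 8^2 = 192
Position 3: 6 × 8^3 = 3072
Position 4: 7 × 8^4 = 28672
Position 5: 1 × 8^5 = 32768
Sum = 5 + 8 + 192 + 3072 + 28672 + 32768
= 64717


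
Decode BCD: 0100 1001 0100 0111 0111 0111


Each 4-bit group → digit:
  0100 → 4
  1001 → 9
  0100 → 4
  0111 → 7
  0111 → 7
  0111 → 7
= 494777


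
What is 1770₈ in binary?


Each octal digit → 3 binary bits:
  1 = 001
  7 = 111
  7 = 111
  0 = 000
Concatenate: 001 111 111 000
= 001111111000


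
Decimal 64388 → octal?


Divide by 8 repeatedly:
64388 ÷ 8 = 8048 remainder 4
8048 ÷ 8 = 1006 remainder 0
1006 ÷ 8 = 125 remainder 6
125 ÷ 8 = 15 remainder 5
15 ÷ 8 = 1 remainder 7
1 ÷ 8 = 0 remainder 1
Reading remainders bottom-up:
= 0o175604


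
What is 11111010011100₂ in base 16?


Group into 4-bit nibbles: 0011111010011100
  0011 = 3
  1110 = E
  1001 = 9
  1100 = C
= 0x3E9C


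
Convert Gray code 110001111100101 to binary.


Gray code: 110001111100101
MSB stays the same: 1
Each subsequent bit = prev_binary XOR current_gray:
  B[1] = 1 XOR 1 = 0
  B[2] = 0 XOR 0 = 0
  B[3] = 0 XOR 0 = 0
  B[4] = 0 XOR 0 = 0
  B[5] = 0 XOR 1 = 1
  B[6] = 1 XOR 1 = 0
  B[7] = 0 XOR 1 = 1
  B[8] = 1 XOR 1 = 0
  B[9] = 0 XOR 1 = 1
  B[10] = 1 XOR 0 = 1
  B[11] = 1 XOR 0 = 1
  B[12] = 1 XOR 1 = 0
  B[13] = 0 XOR 0 = 0
  B[14] = 0 XOR 1 = 1
= 100001010111001 (17081 decimal)


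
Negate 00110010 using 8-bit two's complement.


Original: 00110010
Step 1 - Invert all bits: 11001101
Step 2 - Add 1: 11001101 + 1
= 11001110 (represents -50)


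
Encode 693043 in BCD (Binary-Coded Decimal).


Each digit → 4-bit binary:
  6 → 0110
  9 → 1001
  3 → 0011
  0 → 0000
  4 → 0100
  3 → 0011
= 0110 1001 0011 0000 0100 0011


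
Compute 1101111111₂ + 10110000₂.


Align and add column by column (LSB to MSB, carry propagating):
  01101111111
+ 00010110000
  -----------
  col 0: 1 + 0 + 0 (carry in) = 1 → bit 1, carry out 0
  col 1: 1 + 0 + 0 (carry in) = 1 → bit 1, carry out 0
  col 2: 1 + 0 + 0 (carry in) = 1 → bit 1, carry out 0
  col 3: 1 + 0 + 0 (carry in) = 1 → bit 1, carry out 0
  col 4: 1 + 1 + 0 (carry in) = 2 → bit 0, carry out 1
  col 5: 1 + 1 + 1 (carry in) = 3 → bit 1, carry out 1
  col 6: 1 + 0 + 1 (carry in) = 2 → bit 0, carry out 1
  col 7: 0 + 1 + 1 (carry in) = 2 → bit 0, carry out 1
  col 8: 1 + 0 + 1 (carry in) = 2 → bit 0, carry out 1
  col 9: 1 + 0 + 1 (carry in) = 2 → bit 0, carry out 1
  col 10: 0 + 0 + 1 (carry in) = 1 → bit 1, carry out 0
Reading bits MSB→LSB: 10000101111
Strip leading zeros: 10000101111
= 10000101111


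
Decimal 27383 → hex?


Divide by 16 repeatedly:
27383 ÷ 16 = 1711 remainder 7 (7)
1711 ÷ 16 = 106 remainder 15 (F)
106 ÷ 16 = 6 remainder 10 (A)
6 ÷ 16 = 0 remainder 6 (6)
Reading remainders bottom-up:
= 0x6AF7


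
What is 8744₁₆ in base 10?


Positional values:
Position 0: 4 × 16^0 = 4 × 1 = 4
Position 1: 4 × 16^1 = 4 × 16 = 64
Position 2: 7 × 16^2 = 7 × 256 = 1792
Position 3: 8 × 16^3 = 8 × 4096 = 32768
Sum = 4 + 64 + 1792 + 32768
= 34628


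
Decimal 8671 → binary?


Divide by 2 repeatedly:
8671 ÷ 2 = 4335 remainder 1
4335 ÷ 2 = 2167 remainder 1
2167 ÷ 2 = 1083 remainder 1
1083 ÷ 2 = 541 remainder 1
541 ÷ 2 = 270 remainder 1
270 ÷ 2 = 135 remainder 0
135 ÷ 2 = 67 remainder 1
67 ÷ 2 = 33 remainder 1
33 ÷ 2 = 16 remainder 1
16 ÷ 2 = 8 remainder 0
8 ÷ 2 = 4 remainder 0
4 ÷ 2 = 2 remainder 0
2 ÷ 2 = 1 remainder 0
1 ÷ 2 = 0 remainder 1
Reading remainders bottom-up:
= 10000111011111


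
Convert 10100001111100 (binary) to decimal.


Positional values:
Bit 2: 1 × 2^2 = 4
Bit 3: 1 × 2^3 = 8
Bit 4: 1 × 2^4 = 16
Bit 5: 1 × 2^5 = 32
Bit 6: 1 × 2^6 = 64
Bit 11: 1 × 2^11 = 2048
Bit 13: 1 × 2^13 = 8192
Sum = 4 + 8 + 16 + 32 + 64 + 2048 + 8192
= 10364


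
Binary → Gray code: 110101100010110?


Binary: 110101100010110
Gray code: G = B XOR (B >> 1)
B >> 1 = 011010110001011
110101100010110 XOR 011010110001011:
  1 XOR 0 = 1
  1 XOR 1 = 0
  0 XOR 1 = 1
  1 XOR 0 = 1
  0 XOR 1 = 1
  1 XOR 0 = 1
  1 XOR 1 = 0
  0 XOR 1 = 1
  0 XOR 0 = 0
  0 XOR 0 = 0
  1 XOR 0 = 1
  0 XOR 1 = 1
  1 XOR 0 = 1
  1 XOR 1 = 0
  0 XOR 1 = 1
= 101111010011101


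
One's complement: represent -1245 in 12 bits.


Original: 010011011101
Invert all bits:
  bit 0: 0 → 1
  bit 1: 1 → 0
  bit 2: 0 → 1
  bit 3: 0 → 1
  bit 4: 1 → 0
  bit 5: 1 → 0
  bit 6: 0 → 1
  bit 7: 1 → 0
  bit 8: 1 → 0
  bit 9: 1 → 0
  bit 10: 0 → 1
  bit 11: 1 → 0
= 101100100010


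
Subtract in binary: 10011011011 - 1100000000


Align and subtract column by column (LSB to MSB, borrowing when needed):
  10011011011
- 01100000000
  -----------
  col 0: (1 - 0 borrow-in) - 0 → 1 - 0 = 1, borrow out 0
  col 1: (1 - 0 borrow-in) - 0 → 1 - 0 = 1, borrow out 0
  col 2: (0 - 0 borrow-in) - 0 → 0 - 0 = 0, borrow out 0
  col 3: (1 - 0 borrow-in) - 0 → 1 - 0 = 1, borrow out 0
  col 4: (1 - 0 borrow-in) - 0 → 1 - 0 = 1, borrow out 0
  col 5: (0 - 0 borrow-in) - 0 → 0 - 0 = 0, borrow out 0
  col 6: (1 - 0 borrow-in) - 0 → 1 - 0 = 1, borrow out 0
  col 7: (1 - 0 borrow-in) - 0 → 1 - 0 = 1, borrow out 0
  col 8: (0 - 0 borrow-in) - 1 → borrow from next column: (0+2) - 1 = 1, borrow out 1
  col 9: (0 - 1 borrow-in) - 1 → borrow from next column: (-1+2) - 1 = 0, borrow out 1
  col 10: (1 - 1 borrow-in) - 0 → 0 - 0 = 0, borrow out 0
Reading bits MSB→LSB: 00111011011
Strip leading zeros: 111011011
= 111011011


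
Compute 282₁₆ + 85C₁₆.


Align and add column by column (LSB to MSB, each column mod 16 with carry):
  0282
+ 085C
  ----
  col 0: 2(2) + C(12) + 0 (carry in) = 14 → E(14), carry out 0
  col 1: 8(8) + 5(5) + 0 (carry in) = 13 → D(13), carry out 0
  col 2: 2(2) + 8(8) + 0 (carry in) = 10 → A(10), carry out 0
  col 3: 0(0) + 0(0) + 0 (carry in) = 0 → 0(0), carry out 0
Reading digits MSB→LSB: 0ADE
Strip leading zeros: ADE
= 0xADE


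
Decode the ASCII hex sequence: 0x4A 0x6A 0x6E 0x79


Codes (hex): 0x4A 0x6A 0x6E 0x79
Per-code ASCII lookup:
  0x4A = 74  (range 65-90: uppercase, 74 - 65 = 9) → 'J'
  0x6A = 106  (range 97-122: lowercase, 106 - 97 = 9) → 'j'
  0x6E = 110  (range 97-122: lowercase, 110 - 97 = 13) → 'n'
  0x79 = 121  (range 97-122: lowercase, 121 - 97 = 24) → 'y'
= 'Jjny'


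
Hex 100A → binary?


Each hex digit → 4 binary bits:
  1 = 0001
  0 = 0000
  0 = 0000
  A = 1010
Concatenate: 0001 0000 0000 1010
= 0001000000001010


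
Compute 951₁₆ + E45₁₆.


Align and add column by column (LSB to MSB, each column mod 16 with carry):
  0951
+ 0E45
  ----
  col 0: 1(1) + 5(5) + 0 (carry in) = 6 → 6(6), carry out 0
  col 1: 5(5) + 4(4) + 0 (carry in) = 9 → 9(9), carry out 0
  col 2: 9(9) + E(14) + 0 (carry in) = 23 → 7(7), carry out 1
  col 3: 0(0) + 0(0) + 1 (carry in) = 1 → 1(1), carry out 0
Reading digits MSB→LSB: 1796
Strip leading zeros: 1796
= 0x1796


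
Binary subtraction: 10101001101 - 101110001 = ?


Align and subtract column by column (LSB to MSB, borrowing when needed):
  10101001101
- 00101110001
  -----------
  col 0: (1 - 0 borrow-in) - 1 → 1 - 1 = 0, borrow out 0
  col 1: (0 - 0 borrow-in) - 0 → 0 - 0 = 0, borrow out 0
  col 2: (1 - 0 borrow-in) - 0 → 1 - 0 = 1, borrow out 0
  col 3: (1 - 0 borrow-in) - 0 → 1 - 0 = 1, borrow out 0
  col 4: (0 - 0 borrow-in) - 1 → borrow from next column: (0+2) - 1 = 1, borrow out 1
  col 5: (0 - 1 borrow-in) - 1 → borrow from next column: (-1+2) - 1 = 0, borrow out 1
  col 6: (1 - 1 borrow-in) - 1 → borrow from next column: (0+2) - 1 = 1, borrow out 1
  col 7: (0 - 1 borrow-in) - 0 → borrow from next column: (-1+2) - 0 = 1, borrow out 1
  col 8: (1 - 1 borrow-in) - 1 → borrow from next column: (0+2) - 1 = 1, borrow out 1
  col 9: (0 - 1 borrow-in) - 0 → borrow from next column: (-1+2) - 0 = 1, borrow out 1
  col 10: (1 - 1 borrow-in) - 0 → 0 - 0 = 0, borrow out 0
Reading bits MSB→LSB: 01111011100
Strip leading zeros: 1111011100
= 1111011100


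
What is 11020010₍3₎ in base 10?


Positional values (base 3):
  0 × 3^0 = 0 × 1 = 0
  1 × 3^1 = 1 × 3 = 3
  0 × 3^2 = 0 × 9 = 0
  0 × 3^3 = 0 × 27 = 0
  2 × 3^4 = 2 × 81 = 162
  0 × 3^5 = 0 × 243 = 0
  1 × 3^6 = 1 × 729 = 729
  1 × 3^7 = 1 × 2187 = 2187
Sum = 0 + 3 + 0 + 0 + 162 + 0 + 729 + 2187
= 3081


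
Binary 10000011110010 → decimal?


Positional values:
Bit 1: 1 × 2^1 = 2
Bit 4: 1 × 2^4 = 16
Bit 5: 1 × 2^5 = 32
Bit 6: 1 × 2^6 = 64
Bit 7: 1 × 2^7 = 128
Bit 13: 1 × 2^13 = 8192
Sum = 2 + 16 + 32 + 64 + 128 + 8192
= 8434


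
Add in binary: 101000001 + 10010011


Align and add column by column (LSB to MSB, carry propagating):
  0101000001
+ 0010010011
  ----------
  col 0: 1 + 1 + 0 (carry in) = 2 → bit 0, carry out 1
  col 1: 0 + 1 + 1 (carry in) = 2 → bit 0, carry out 1
  col 2: 0 + 0 + 1 (carry in) = 1 → bit 1, carry out 0
  col 3: 0 + 0 + 0 (carry in) = 0 → bit 0, carry out 0
  col 4: 0 + 1 + 0 (carry in) = 1 → bit 1, carry out 0
  col 5: 0 + 0 + 0 (carry in) = 0 → bit 0, carry out 0
  col 6: 1 + 0 + 0 (carry in) = 1 → bit 1, carry out 0
  col 7: 0 + 1 + 0 (carry in) = 1 → bit 1, carry out 0
  col 8: 1 + 0 + 0 (carry in) = 1 → bit 1, carry out 0
  col 9: 0 + 0 + 0 (carry in) = 0 → bit 0, carry out 0
Reading bits MSB→LSB: 0111010100
Strip leading zeros: 111010100
= 111010100


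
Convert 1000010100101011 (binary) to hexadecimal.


Group into 4-bit nibbles: 1000010100101011
  1000 = 8
  0101 = 5
  0010 = 2
  1011 = B
= 0x852B


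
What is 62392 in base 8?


Divide by 8 repeatedly:
62392 ÷ 8 = 7799 remainder 0
7799 ÷ 8 = 974 remainder 7
974 ÷ 8 = 121 remainder 6
121 ÷ 8 = 15 remainder 1
15 ÷ 8 = 1 remainder 7
1 ÷ 8 = 0 remainder 1
Reading remainders bottom-up:
= 0o171670


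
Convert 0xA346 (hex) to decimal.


Positional values:
Position 0: 6 × 16^0 = 6 × 1 = 6
Position 1: 4 × 16^1 = 4 × 16 = 64
Position 2: 3 × 16^2 = 3 × 256 = 768
Position 3: A × 16^3 = 10 × 4096 = 40960
Sum = 6 + 64 + 768 + 40960
= 41798


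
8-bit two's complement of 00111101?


Original: 00111101
Step 1 - Invert all bits: 11000010
Step 2 - Add 1: 11000010 + 1
= 11000011 (represents -61)


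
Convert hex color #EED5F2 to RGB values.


Hex: #EED5F2
R = EE₁₆ = 238
G = D5₁₆ = 213
B = F2₁₆ = 242
= RGB(238, 213, 242)


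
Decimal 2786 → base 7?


Divide by 7 repeatedly:
2786 ÷ 7 = 398 remainder 0
398 ÷ 7 = 56 remainder 6
56 ÷ 7 = 8 remainder 0
8 ÷ 7 = 1 remainder 1
1 ÷ 7 = 0 remainder 1
Reading remainders bottom-up:
= 11060


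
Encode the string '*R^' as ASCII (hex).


String: '*R^'  (3 characters)
Per-character ASCII lookup:
  '*': special character: '*' = 42 → 0x2A
  'R': uppercase starts at 65: 'R' = 65 + 17 = 82 → 0x52
  '^': special character: '^' = 94 → 0x5E
= 0x2A 0x52 0x5E


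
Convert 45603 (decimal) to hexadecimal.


Divide by 16 repeatedly:
45603 ÷ 16 = 2850 remainder 3 (3)
2850 ÷ 16 = 178 remainder 2 (2)
178 ÷ 16 = 11 remainder 2 (2)
11 ÷ 16 = 0 remainder 11 (B)
Reading remainders bottom-up:
= 0xB223


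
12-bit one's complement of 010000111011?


Original: 010000111011
Invert all bits:
  bit 0: 0 → 1
  bit 1: 1 → 0
  bit 2: 0 → 1
  bit 3: 0 → 1
  bit 4: 0 → 1
  bit 5: 0 → 1
  bit 6: 1 → 0
  bit 7: 1 → 0
  bit 8: 1 → 0
  bit 9: 0 → 1
  bit 10: 1 → 0
  bit 11: 1 → 0
= 101111000100


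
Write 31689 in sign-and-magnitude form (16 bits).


Sign bit: 0 (positive)
Magnitude: 31689 = 111101111001001
= 0111101111001001


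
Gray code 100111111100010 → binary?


Gray code: 100111111100010
MSB stays the same: 1
Each subsequent bit = prev_binary XOR current_gray:
  B[1] = 1 XOR 0 = 1
  B[2] = 1 XOR 0 = 1
  B[3] = 1 XOR 1 = 0
  B[4] = 0 XOR 1 = 1
  B[5] = 1 XOR 1 = 0
  B[6] = 0 XOR 1 = 1
  B[7] = 1 XOR 1 = 0
  B[8] = 0 XOR 1 = 1
  B[9] = 1 XOR 1 = 0
  B[10] = 0 XOR 0 = 0
  B[11] = 0 XOR 0 = 0
  B[12] = 0 XOR 0 = 0
  B[13] = 0 XOR 1 = 1
  B[14] = 1 XOR 0 = 1
= 111010101000011 (30019 decimal)
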